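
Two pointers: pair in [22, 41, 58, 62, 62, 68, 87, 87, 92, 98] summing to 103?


lo=0(22)+hi=9(98)=120
lo=0(22)+hi=8(92)=114
lo=0(22)+hi=7(87)=109
lo=0(22)+hi=6(87)=109
lo=0(22)+hi=5(68)=90
lo=1(41)+hi=5(68)=109
lo=1(41)+hi=4(62)=103

Yes: 41+62=103


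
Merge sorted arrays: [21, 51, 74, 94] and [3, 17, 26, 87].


Take 3 from B
Take 17 from B
Take 21 from A
Take 26 from B
Take 51 from A
Take 74 from A
Take 87 from B

Merged: [3, 17, 21, 26, 51, 74, 87, 94]


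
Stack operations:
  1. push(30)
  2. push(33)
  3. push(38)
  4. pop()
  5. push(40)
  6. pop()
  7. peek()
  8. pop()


push(30) -> [30]
push(33) -> [30, 33]
push(38) -> [30, 33, 38]
pop()->38, [30, 33]
push(40) -> [30, 33, 40]
pop()->40, [30, 33]
peek()->33
pop()->33, [30]

Final stack: [30]


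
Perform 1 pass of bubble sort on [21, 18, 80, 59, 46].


Initial: [21, 18, 80, 59, 46]
Pass 1: [18, 21, 59, 46, 80] (3 swaps)

After 1 pass: [18, 21, 59, 46, 80]


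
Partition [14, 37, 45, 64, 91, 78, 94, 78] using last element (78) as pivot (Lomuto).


Pivot: 78
  14 <= 78: advance i (no swap)
  37 <= 78: advance i (no swap)
  45 <= 78: advance i (no swap)
  64 <= 78: advance i (no swap)
  78 <= 78: swap -> [14, 37, 45, 64, 78, 91, 94, 78]
Place pivot at 5: [14, 37, 45, 64, 78, 78, 94, 91]

Partitioned: [14, 37, 45, 64, 78, 78, 94, 91]


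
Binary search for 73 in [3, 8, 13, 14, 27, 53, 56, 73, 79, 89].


Step 1: lo=0, hi=9, mid=4, val=27
Step 2: lo=5, hi=9, mid=7, val=73

Found at index 7


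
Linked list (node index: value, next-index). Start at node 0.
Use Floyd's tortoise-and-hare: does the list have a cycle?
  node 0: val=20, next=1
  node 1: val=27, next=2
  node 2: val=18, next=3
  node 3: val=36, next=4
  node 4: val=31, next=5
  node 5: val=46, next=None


Floyd's tortoise (slow, +1) and hare (fast, +2):
  init: slow=0, fast=0
  step 1: slow=1, fast=2
  step 2: slow=2, fast=4
  step 3: fast 4->5->None, no cycle

Cycle: no


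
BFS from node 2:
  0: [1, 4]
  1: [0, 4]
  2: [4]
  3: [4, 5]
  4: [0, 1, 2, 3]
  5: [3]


Visit 2, enqueue [4]
Visit 4, enqueue [0, 1, 3]
Visit 0, enqueue []
Visit 1, enqueue []
Visit 3, enqueue [5]
Visit 5, enqueue []

BFS order: [2, 4, 0, 1, 3, 5]


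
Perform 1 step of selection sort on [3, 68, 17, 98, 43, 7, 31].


Initial: [3, 68, 17, 98, 43, 7, 31]
Step 1: min=3 at 0
  Swap: [3, 68, 17, 98, 43, 7, 31]

After 1 step: [3, 68, 17, 98, 43, 7, 31]


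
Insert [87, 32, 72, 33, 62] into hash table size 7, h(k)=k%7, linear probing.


Insert 87: h=3 -> slot 3
Insert 32: h=4 -> slot 4
Insert 72: h=2 -> slot 2
Insert 33: h=5 -> slot 5
Insert 62: h=6 -> slot 6

Table: [None, None, 72, 87, 32, 33, 62]


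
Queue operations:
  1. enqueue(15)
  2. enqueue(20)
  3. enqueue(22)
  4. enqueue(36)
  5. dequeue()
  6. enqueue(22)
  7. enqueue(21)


enqueue(15) -> [15]
enqueue(20) -> [15, 20]
enqueue(22) -> [15, 20, 22]
enqueue(36) -> [15, 20, 22, 36]
dequeue()->15, [20, 22, 36]
enqueue(22) -> [20, 22, 36, 22]
enqueue(21) -> [20, 22, 36, 22, 21]

Final queue: [20, 22, 36, 22, 21]


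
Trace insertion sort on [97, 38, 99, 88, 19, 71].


Initial: [97, 38, 99, 88, 19, 71]
Insert 38: [38, 97, 99, 88, 19, 71]
Insert 99: [38, 97, 99, 88, 19, 71]
Insert 88: [38, 88, 97, 99, 19, 71]
Insert 19: [19, 38, 88, 97, 99, 71]
Insert 71: [19, 38, 71, 88, 97, 99]

Sorted: [19, 38, 71, 88, 97, 99]


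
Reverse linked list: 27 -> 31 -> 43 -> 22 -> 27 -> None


Step 1: curr=27, set curr.next=prev(None) | reversed so far: 27
Step 2: curr=31, set curr.next=prev(27) | reversed so far: 31 -> 27
Step 3: curr=43, set curr.next=prev(31) | reversed so far: 43 -> 31 -> 27
Step 4: curr=22, set curr.next=prev(43) | reversed so far: 22 -> 43 -> 31 -> 27
Step 5: curr=27, set curr.next=prev(22) | reversed so far: 27 -> 22 -> 43 -> 31 -> 27

27 -> 22 -> 43 -> 31 -> 27 -> None


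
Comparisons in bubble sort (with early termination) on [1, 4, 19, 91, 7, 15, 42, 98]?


Algorithm: bubble sort (with early termination)
Input: [1, 4, 19, 91, 7, 15, 42, 98]
Sorted: [1, 4, 7, 15, 19, 42, 91, 98]

18


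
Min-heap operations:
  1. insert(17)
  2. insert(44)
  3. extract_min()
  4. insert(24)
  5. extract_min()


insert(17) -> [17]
insert(44) -> [17, 44]
extract_min()->17, [44]
insert(24) -> [24, 44]
extract_min()->24, [44]

Final heap: [44]


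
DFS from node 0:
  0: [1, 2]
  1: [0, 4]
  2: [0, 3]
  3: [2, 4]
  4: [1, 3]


Visit 0, push [2, 1]
Visit 1, push [4]
Visit 4, push [3]
Visit 3, push [2]
Visit 2, push []

DFS order: [0, 1, 4, 3, 2]


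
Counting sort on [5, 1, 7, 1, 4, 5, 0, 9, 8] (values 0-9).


Input: [5, 1, 7, 1, 4, 5, 0, 9, 8]
Counts: [1, 2, 0, 0, 1, 2, 0, 1, 1, 1]

Sorted: [0, 1, 1, 4, 5, 5, 7, 8, 9]


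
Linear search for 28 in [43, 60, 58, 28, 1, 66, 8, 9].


i=0: 43!=28
i=1: 60!=28
i=2: 58!=28
i=3: 28==28 found!

Found at 3, 4 comps


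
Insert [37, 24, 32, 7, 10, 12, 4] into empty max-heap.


Insert 37: [37]
Insert 24: [37, 24]
Insert 32: [37, 24, 32]
Insert 7: [37, 24, 32, 7]
Insert 10: [37, 24, 32, 7, 10]
Insert 12: [37, 24, 32, 7, 10, 12]
Insert 4: [37, 24, 32, 7, 10, 12, 4]

Final heap: [37, 24, 32, 7, 10, 12, 4]


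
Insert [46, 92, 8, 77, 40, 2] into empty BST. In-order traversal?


Insert 46: root
Insert 92: R from 46
Insert 8: L from 46
Insert 77: R from 46 -> L from 92
Insert 40: L from 46 -> R from 8
Insert 2: L from 46 -> L from 8

In-order: [2, 8, 40, 46, 77, 92]


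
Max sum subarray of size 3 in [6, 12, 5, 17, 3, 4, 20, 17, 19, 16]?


[0:3]: 23
[1:4]: 34
[2:5]: 25
[3:6]: 24
[4:7]: 27
[5:8]: 41
[6:9]: 56
[7:10]: 52

Max: 56 at [6:9]


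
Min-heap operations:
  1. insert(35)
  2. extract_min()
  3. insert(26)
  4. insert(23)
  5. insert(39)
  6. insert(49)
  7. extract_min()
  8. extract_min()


insert(35) -> [35]
extract_min()->35, []
insert(26) -> [26]
insert(23) -> [23, 26]
insert(39) -> [23, 26, 39]
insert(49) -> [23, 26, 39, 49]
extract_min()->23, [26, 49, 39]
extract_min()->26, [39, 49]

Final heap: [39, 49]


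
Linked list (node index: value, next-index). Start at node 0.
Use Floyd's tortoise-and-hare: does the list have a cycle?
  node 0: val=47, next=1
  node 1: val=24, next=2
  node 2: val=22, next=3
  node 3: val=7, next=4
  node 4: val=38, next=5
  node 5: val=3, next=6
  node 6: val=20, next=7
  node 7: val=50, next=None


Floyd's tortoise (slow, +1) and hare (fast, +2):
  init: slow=0, fast=0
  step 1: slow=1, fast=2
  step 2: slow=2, fast=4
  step 3: slow=3, fast=6
  step 4: fast 6->7->None, no cycle

Cycle: no


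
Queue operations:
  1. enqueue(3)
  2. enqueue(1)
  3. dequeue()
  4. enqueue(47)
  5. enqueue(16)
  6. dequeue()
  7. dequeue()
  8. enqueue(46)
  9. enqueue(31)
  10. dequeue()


enqueue(3) -> [3]
enqueue(1) -> [3, 1]
dequeue()->3, [1]
enqueue(47) -> [1, 47]
enqueue(16) -> [1, 47, 16]
dequeue()->1, [47, 16]
dequeue()->47, [16]
enqueue(46) -> [16, 46]
enqueue(31) -> [16, 46, 31]
dequeue()->16, [46, 31]

Final queue: [46, 31]


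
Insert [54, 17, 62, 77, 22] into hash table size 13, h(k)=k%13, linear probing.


Insert 54: h=2 -> slot 2
Insert 17: h=4 -> slot 4
Insert 62: h=10 -> slot 10
Insert 77: h=12 -> slot 12
Insert 22: h=9 -> slot 9

Table: [None, None, 54, None, 17, None, None, None, None, 22, 62, None, 77]


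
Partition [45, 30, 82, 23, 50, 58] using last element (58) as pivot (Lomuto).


Pivot: 58
  45 <= 58: advance i (no swap)
  30 <= 58: advance i (no swap)
  23 <= 58: swap -> [45, 30, 23, 82, 50, 58]
  50 <= 58: swap -> [45, 30, 23, 50, 82, 58]
Place pivot at 4: [45, 30, 23, 50, 58, 82]

Partitioned: [45, 30, 23, 50, 58, 82]


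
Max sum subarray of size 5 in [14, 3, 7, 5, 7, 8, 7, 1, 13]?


[0:5]: 36
[1:6]: 30
[2:7]: 34
[3:8]: 28
[4:9]: 36

Max: 36 at [0:5]


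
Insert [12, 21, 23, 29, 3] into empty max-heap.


Insert 12: [12]
Insert 21: [21, 12]
Insert 23: [23, 12, 21]
Insert 29: [29, 23, 21, 12]
Insert 3: [29, 23, 21, 12, 3]

Final heap: [29, 23, 21, 12, 3]


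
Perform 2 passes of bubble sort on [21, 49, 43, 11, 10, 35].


Initial: [21, 49, 43, 11, 10, 35]
Pass 1: [21, 43, 11, 10, 35, 49] (4 swaps)
Pass 2: [21, 11, 10, 35, 43, 49] (3 swaps)

After 2 passes: [21, 11, 10, 35, 43, 49]


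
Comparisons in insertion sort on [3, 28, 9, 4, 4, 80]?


Algorithm: insertion sort
Input: [3, 28, 9, 4, 4, 80]
Sorted: [3, 4, 4, 9, 28, 80]

10


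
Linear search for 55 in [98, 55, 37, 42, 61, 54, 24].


i=0: 98!=55
i=1: 55==55 found!

Found at 1, 2 comps


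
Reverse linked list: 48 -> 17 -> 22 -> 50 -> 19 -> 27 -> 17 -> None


Step 1: curr=48, set curr.next=prev(None) | reversed so far: 48
Step 2: curr=17, set curr.next=prev(48) | reversed so far: 17 -> 48
Step 3: curr=22, set curr.next=prev(17) | reversed so far: 22 -> 17 -> 48
Step 4: curr=50, set curr.next=prev(22) | reversed so far: 50 -> 22 -> 17 -> 48
Step 5: curr=19, set curr.next=prev(50) | reversed so far: 19 -> 50 -> 22 -> 17 -> 48
Step 6: curr=27, set curr.next=prev(19) | reversed so far: 27 -> 19 -> 50 -> 22 -> 17 -> 48
Step 7: curr=17, set curr.next=prev(27) | reversed so far: 17 -> 27 -> 19 -> 50 -> 22 -> 17 -> 48

17 -> 27 -> 19 -> 50 -> 22 -> 17 -> 48 -> None


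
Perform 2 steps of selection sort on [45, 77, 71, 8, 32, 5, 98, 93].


Initial: [45, 77, 71, 8, 32, 5, 98, 93]
Step 1: min=5 at 5
  Swap: [5, 77, 71, 8, 32, 45, 98, 93]
Step 2: min=8 at 3
  Swap: [5, 8, 71, 77, 32, 45, 98, 93]

After 2 steps: [5, 8, 71, 77, 32, 45, 98, 93]


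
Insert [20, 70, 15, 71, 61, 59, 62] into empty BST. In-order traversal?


Insert 20: root
Insert 70: R from 20
Insert 15: L from 20
Insert 71: R from 20 -> R from 70
Insert 61: R from 20 -> L from 70
Insert 59: R from 20 -> L from 70 -> L from 61
Insert 62: R from 20 -> L from 70 -> R from 61

In-order: [15, 20, 59, 61, 62, 70, 71]


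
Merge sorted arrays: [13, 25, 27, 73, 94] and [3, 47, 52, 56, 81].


Take 3 from B
Take 13 from A
Take 25 from A
Take 27 from A
Take 47 from B
Take 52 from B
Take 56 from B
Take 73 from A
Take 81 from B

Merged: [3, 13, 25, 27, 47, 52, 56, 73, 81, 94]


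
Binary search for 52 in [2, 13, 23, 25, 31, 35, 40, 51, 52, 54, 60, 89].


Step 1: lo=0, hi=11, mid=5, val=35
Step 2: lo=6, hi=11, mid=8, val=52

Found at index 8


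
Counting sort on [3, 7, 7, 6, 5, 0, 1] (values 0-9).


Input: [3, 7, 7, 6, 5, 0, 1]
Counts: [1, 1, 0, 1, 0, 1, 1, 2, 0, 0]

Sorted: [0, 1, 3, 5, 6, 7, 7]


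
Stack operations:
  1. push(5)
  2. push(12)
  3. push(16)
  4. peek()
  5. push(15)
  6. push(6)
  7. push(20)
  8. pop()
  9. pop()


push(5) -> [5]
push(12) -> [5, 12]
push(16) -> [5, 12, 16]
peek()->16
push(15) -> [5, 12, 16, 15]
push(6) -> [5, 12, 16, 15, 6]
push(20) -> [5, 12, 16, 15, 6, 20]
pop()->20, [5, 12, 16, 15, 6]
pop()->6, [5, 12, 16, 15]

Final stack: [5, 12, 16, 15]


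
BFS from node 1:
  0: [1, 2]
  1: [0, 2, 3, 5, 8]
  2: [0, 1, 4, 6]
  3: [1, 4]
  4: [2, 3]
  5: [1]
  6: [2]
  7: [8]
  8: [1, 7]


Visit 1, enqueue [0, 2, 3, 5, 8]
Visit 0, enqueue []
Visit 2, enqueue [4, 6]
Visit 3, enqueue []
Visit 5, enqueue []
Visit 8, enqueue [7]
Visit 4, enqueue []
Visit 6, enqueue []
Visit 7, enqueue []

BFS order: [1, 0, 2, 3, 5, 8, 4, 6, 7]


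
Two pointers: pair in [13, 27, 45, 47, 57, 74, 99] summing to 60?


lo=0(13)+hi=6(99)=112
lo=0(13)+hi=5(74)=87
lo=0(13)+hi=4(57)=70
lo=0(13)+hi=3(47)=60

Yes: 13+47=60


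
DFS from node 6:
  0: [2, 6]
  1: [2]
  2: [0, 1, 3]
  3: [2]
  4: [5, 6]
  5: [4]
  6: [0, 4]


Visit 6, push [4, 0]
Visit 0, push [2]
Visit 2, push [3, 1]
Visit 1, push []
Visit 3, push []
Visit 4, push [5]
Visit 5, push []

DFS order: [6, 0, 2, 1, 3, 4, 5]


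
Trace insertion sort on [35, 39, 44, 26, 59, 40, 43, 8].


Initial: [35, 39, 44, 26, 59, 40, 43, 8]
Insert 39: [35, 39, 44, 26, 59, 40, 43, 8]
Insert 44: [35, 39, 44, 26, 59, 40, 43, 8]
Insert 26: [26, 35, 39, 44, 59, 40, 43, 8]
Insert 59: [26, 35, 39, 44, 59, 40, 43, 8]
Insert 40: [26, 35, 39, 40, 44, 59, 43, 8]
Insert 43: [26, 35, 39, 40, 43, 44, 59, 8]
Insert 8: [8, 26, 35, 39, 40, 43, 44, 59]

Sorted: [8, 26, 35, 39, 40, 43, 44, 59]


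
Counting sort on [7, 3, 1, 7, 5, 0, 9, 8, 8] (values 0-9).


Input: [7, 3, 1, 7, 5, 0, 9, 8, 8]
Counts: [1, 1, 0, 1, 0, 1, 0, 2, 2, 1]

Sorted: [0, 1, 3, 5, 7, 7, 8, 8, 9]


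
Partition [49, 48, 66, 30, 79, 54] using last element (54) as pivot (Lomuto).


Pivot: 54
  49 <= 54: advance i (no swap)
  48 <= 54: advance i (no swap)
  30 <= 54: swap -> [49, 48, 30, 66, 79, 54]
Place pivot at 3: [49, 48, 30, 54, 79, 66]

Partitioned: [49, 48, 30, 54, 79, 66]


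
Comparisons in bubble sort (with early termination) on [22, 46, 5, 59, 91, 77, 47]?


Algorithm: bubble sort (with early termination)
Input: [22, 46, 5, 59, 91, 77, 47]
Sorted: [5, 22, 46, 47, 59, 77, 91]

18


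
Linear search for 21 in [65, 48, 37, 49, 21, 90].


i=0: 65!=21
i=1: 48!=21
i=2: 37!=21
i=3: 49!=21
i=4: 21==21 found!

Found at 4, 5 comps


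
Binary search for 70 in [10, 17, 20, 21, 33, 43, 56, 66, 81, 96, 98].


Step 1: lo=0, hi=10, mid=5, val=43
Step 2: lo=6, hi=10, mid=8, val=81
Step 3: lo=6, hi=7, mid=6, val=56
Step 4: lo=7, hi=7, mid=7, val=66

Not found


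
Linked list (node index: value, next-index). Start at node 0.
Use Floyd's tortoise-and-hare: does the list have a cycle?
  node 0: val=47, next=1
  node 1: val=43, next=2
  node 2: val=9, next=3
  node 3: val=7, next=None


Floyd's tortoise (slow, +1) and hare (fast, +2):
  init: slow=0, fast=0
  step 1: slow=1, fast=2
  step 2: fast 2->3->None, no cycle

Cycle: no


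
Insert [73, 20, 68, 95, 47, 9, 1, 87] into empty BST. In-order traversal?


Insert 73: root
Insert 20: L from 73
Insert 68: L from 73 -> R from 20
Insert 95: R from 73
Insert 47: L from 73 -> R from 20 -> L from 68
Insert 9: L from 73 -> L from 20
Insert 1: L from 73 -> L from 20 -> L from 9
Insert 87: R from 73 -> L from 95

In-order: [1, 9, 20, 47, 68, 73, 87, 95]


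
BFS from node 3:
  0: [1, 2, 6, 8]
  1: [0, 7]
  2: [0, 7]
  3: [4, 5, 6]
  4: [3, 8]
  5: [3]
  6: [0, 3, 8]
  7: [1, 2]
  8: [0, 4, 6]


Visit 3, enqueue [4, 5, 6]
Visit 4, enqueue [8]
Visit 5, enqueue []
Visit 6, enqueue [0]
Visit 8, enqueue []
Visit 0, enqueue [1, 2]
Visit 1, enqueue [7]
Visit 2, enqueue []
Visit 7, enqueue []

BFS order: [3, 4, 5, 6, 8, 0, 1, 2, 7]


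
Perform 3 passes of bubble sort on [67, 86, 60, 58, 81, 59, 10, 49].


Initial: [67, 86, 60, 58, 81, 59, 10, 49]
Pass 1: [67, 60, 58, 81, 59, 10, 49, 86] (6 swaps)
Pass 2: [60, 58, 67, 59, 10, 49, 81, 86] (5 swaps)
Pass 3: [58, 60, 59, 10, 49, 67, 81, 86] (4 swaps)

After 3 passes: [58, 60, 59, 10, 49, 67, 81, 86]


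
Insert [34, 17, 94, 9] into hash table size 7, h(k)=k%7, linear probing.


Insert 34: h=6 -> slot 6
Insert 17: h=3 -> slot 3
Insert 94: h=3, 1 probes -> slot 4
Insert 9: h=2 -> slot 2

Table: [None, None, 9, 17, 94, None, 34]


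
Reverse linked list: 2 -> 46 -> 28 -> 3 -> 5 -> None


Step 1: curr=2, set curr.next=prev(None) | reversed so far: 2
Step 2: curr=46, set curr.next=prev(2) | reversed so far: 46 -> 2
Step 3: curr=28, set curr.next=prev(46) | reversed so far: 28 -> 46 -> 2
Step 4: curr=3, set curr.next=prev(28) | reversed so far: 3 -> 28 -> 46 -> 2
Step 5: curr=5, set curr.next=prev(3) | reversed so far: 5 -> 3 -> 28 -> 46 -> 2

5 -> 3 -> 28 -> 46 -> 2 -> None


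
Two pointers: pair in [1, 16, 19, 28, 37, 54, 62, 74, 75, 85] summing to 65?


lo=0(1)+hi=9(85)=86
lo=0(1)+hi=8(75)=76
lo=0(1)+hi=7(74)=75
lo=0(1)+hi=6(62)=63
lo=1(16)+hi=6(62)=78
lo=1(16)+hi=5(54)=70
lo=1(16)+hi=4(37)=53
lo=2(19)+hi=4(37)=56
lo=3(28)+hi=4(37)=65

Yes: 28+37=65


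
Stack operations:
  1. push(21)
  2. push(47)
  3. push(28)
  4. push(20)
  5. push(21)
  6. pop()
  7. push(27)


push(21) -> [21]
push(47) -> [21, 47]
push(28) -> [21, 47, 28]
push(20) -> [21, 47, 28, 20]
push(21) -> [21, 47, 28, 20, 21]
pop()->21, [21, 47, 28, 20]
push(27) -> [21, 47, 28, 20, 27]

Final stack: [21, 47, 28, 20, 27]


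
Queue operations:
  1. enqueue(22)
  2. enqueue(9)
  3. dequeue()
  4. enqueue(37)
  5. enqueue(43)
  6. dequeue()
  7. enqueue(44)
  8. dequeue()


enqueue(22) -> [22]
enqueue(9) -> [22, 9]
dequeue()->22, [9]
enqueue(37) -> [9, 37]
enqueue(43) -> [9, 37, 43]
dequeue()->9, [37, 43]
enqueue(44) -> [37, 43, 44]
dequeue()->37, [43, 44]

Final queue: [43, 44]


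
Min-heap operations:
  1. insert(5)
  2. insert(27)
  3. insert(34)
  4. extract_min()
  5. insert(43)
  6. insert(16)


insert(5) -> [5]
insert(27) -> [5, 27]
insert(34) -> [5, 27, 34]
extract_min()->5, [27, 34]
insert(43) -> [27, 34, 43]
insert(16) -> [16, 27, 43, 34]

Final heap: [16, 27, 43, 34]


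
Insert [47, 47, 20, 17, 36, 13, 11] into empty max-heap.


Insert 47: [47]
Insert 47: [47, 47]
Insert 20: [47, 47, 20]
Insert 17: [47, 47, 20, 17]
Insert 36: [47, 47, 20, 17, 36]
Insert 13: [47, 47, 20, 17, 36, 13]
Insert 11: [47, 47, 20, 17, 36, 13, 11]

Final heap: [47, 47, 20, 17, 36, 13, 11]


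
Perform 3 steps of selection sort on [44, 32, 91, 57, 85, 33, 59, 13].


Initial: [44, 32, 91, 57, 85, 33, 59, 13]
Step 1: min=13 at 7
  Swap: [13, 32, 91, 57, 85, 33, 59, 44]
Step 2: min=32 at 1
  Swap: [13, 32, 91, 57, 85, 33, 59, 44]
Step 3: min=33 at 5
  Swap: [13, 32, 33, 57, 85, 91, 59, 44]

After 3 steps: [13, 32, 33, 57, 85, 91, 59, 44]


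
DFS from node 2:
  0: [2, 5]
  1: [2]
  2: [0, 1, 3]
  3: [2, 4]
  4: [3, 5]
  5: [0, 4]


Visit 2, push [3, 1, 0]
Visit 0, push [5]
Visit 5, push [4]
Visit 4, push [3]
Visit 3, push []
Visit 1, push []

DFS order: [2, 0, 5, 4, 3, 1]


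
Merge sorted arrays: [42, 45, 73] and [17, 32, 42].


Take 17 from B
Take 32 from B
Take 42 from A
Take 42 from B

Merged: [17, 32, 42, 42, 45, 73]


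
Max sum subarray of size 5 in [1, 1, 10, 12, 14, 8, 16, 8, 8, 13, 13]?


[0:5]: 38
[1:6]: 45
[2:7]: 60
[3:8]: 58
[4:9]: 54
[5:10]: 53
[6:11]: 58

Max: 60 at [2:7]


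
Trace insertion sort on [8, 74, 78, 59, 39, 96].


Initial: [8, 74, 78, 59, 39, 96]
Insert 74: [8, 74, 78, 59, 39, 96]
Insert 78: [8, 74, 78, 59, 39, 96]
Insert 59: [8, 59, 74, 78, 39, 96]
Insert 39: [8, 39, 59, 74, 78, 96]
Insert 96: [8, 39, 59, 74, 78, 96]

Sorted: [8, 39, 59, 74, 78, 96]


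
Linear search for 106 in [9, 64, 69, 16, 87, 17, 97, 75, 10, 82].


i=0: 9!=106
i=1: 64!=106
i=2: 69!=106
i=3: 16!=106
i=4: 87!=106
i=5: 17!=106
i=6: 97!=106
i=7: 75!=106
i=8: 10!=106
i=9: 82!=106

Not found, 10 comps


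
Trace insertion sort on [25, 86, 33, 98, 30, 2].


Initial: [25, 86, 33, 98, 30, 2]
Insert 86: [25, 86, 33, 98, 30, 2]
Insert 33: [25, 33, 86, 98, 30, 2]
Insert 98: [25, 33, 86, 98, 30, 2]
Insert 30: [25, 30, 33, 86, 98, 2]
Insert 2: [2, 25, 30, 33, 86, 98]

Sorted: [2, 25, 30, 33, 86, 98]


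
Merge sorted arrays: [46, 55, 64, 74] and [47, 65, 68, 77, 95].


Take 46 from A
Take 47 from B
Take 55 from A
Take 64 from A
Take 65 from B
Take 68 from B
Take 74 from A

Merged: [46, 47, 55, 64, 65, 68, 74, 77, 95]


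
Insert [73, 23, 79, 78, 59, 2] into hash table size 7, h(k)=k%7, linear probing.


Insert 73: h=3 -> slot 3
Insert 23: h=2 -> slot 2
Insert 79: h=2, 2 probes -> slot 4
Insert 78: h=1 -> slot 1
Insert 59: h=3, 2 probes -> slot 5
Insert 2: h=2, 4 probes -> slot 6

Table: [None, 78, 23, 73, 79, 59, 2]


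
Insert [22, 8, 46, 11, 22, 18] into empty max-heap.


Insert 22: [22]
Insert 8: [22, 8]
Insert 46: [46, 8, 22]
Insert 11: [46, 11, 22, 8]
Insert 22: [46, 22, 22, 8, 11]
Insert 18: [46, 22, 22, 8, 11, 18]

Final heap: [46, 22, 22, 8, 11, 18]


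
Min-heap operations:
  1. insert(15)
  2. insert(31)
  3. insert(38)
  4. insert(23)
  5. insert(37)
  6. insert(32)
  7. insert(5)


insert(15) -> [15]
insert(31) -> [15, 31]
insert(38) -> [15, 31, 38]
insert(23) -> [15, 23, 38, 31]
insert(37) -> [15, 23, 38, 31, 37]
insert(32) -> [15, 23, 32, 31, 37, 38]
insert(5) -> [5, 23, 15, 31, 37, 38, 32]

Final heap: [5, 23, 15, 31, 37, 38, 32]


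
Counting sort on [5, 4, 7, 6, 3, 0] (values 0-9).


Input: [5, 4, 7, 6, 3, 0]
Counts: [1, 0, 0, 1, 1, 1, 1, 1, 0, 0]

Sorted: [0, 3, 4, 5, 6, 7]


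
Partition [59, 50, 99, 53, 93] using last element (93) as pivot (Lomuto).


Pivot: 93
  59 <= 93: advance i (no swap)
  50 <= 93: advance i (no swap)
  53 <= 93: swap -> [59, 50, 53, 99, 93]
Place pivot at 3: [59, 50, 53, 93, 99]

Partitioned: [59, 50, 53, 93, 99]


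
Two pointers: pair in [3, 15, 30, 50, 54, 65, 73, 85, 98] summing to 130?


lo=0(3)+hi=8(98)=101
lo=1(15)+hi=8(98)=113
lo=2(30)+hi=8(98)=128
lo=3(50)+hi=8(98)=148
lo=3(50)+hi=7(85)=135
lo=3(50)+hi=6(73)=123
lo=4(54)+hi=6(73)=127
lo=5(65)+hi=6(73)=138

No pair found


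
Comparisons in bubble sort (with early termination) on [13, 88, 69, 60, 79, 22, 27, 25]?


Algorithm: bubble sort (with early termination)
Input: [13, 88, 69, 60, 79, 22, 27, 25]
Sorted: [13, 22, 25, 27, 60, 69, 79, 88]

27


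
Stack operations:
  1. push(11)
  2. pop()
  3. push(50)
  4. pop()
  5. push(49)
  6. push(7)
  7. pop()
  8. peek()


push(11) -> [11]
pop()->11, []
push(50) -> [50]
pop()->50, []
push(49) -> [49]
push(7) -> [49, 7]
pop()->7, [49]
peek()->49

Final stack: [49]


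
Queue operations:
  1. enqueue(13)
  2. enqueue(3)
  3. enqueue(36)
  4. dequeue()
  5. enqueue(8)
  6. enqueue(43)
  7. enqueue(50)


enqueue(13) -> [13]
enqueue(3) -> [13, 3]
enqueue(36) -> [13, 3, 36]
dequeue()->13, [3, 36]
enqueue(8) -> [3, 36, 8]
enqueue(43) -> [3, 36, 8, 43]
enqueue(50) -> [3, 36, 8, 43, 50]

Final queue: [3, 36, 8, 43, 50]


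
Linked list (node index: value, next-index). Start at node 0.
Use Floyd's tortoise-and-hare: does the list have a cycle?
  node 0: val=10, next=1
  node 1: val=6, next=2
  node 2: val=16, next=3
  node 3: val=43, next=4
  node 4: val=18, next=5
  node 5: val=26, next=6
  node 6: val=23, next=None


Floyd's tortoise (slow, +1) and hare (fast, +2):
  init: slow=0, fast=0
  step 1: slow=1, fast=2
  step 2: slow=2, fast=4
  step 3: slow=3, fast=6
  step 4: fast -> None, no cycle

Cycle: no


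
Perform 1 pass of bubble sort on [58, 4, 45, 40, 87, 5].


Initial: [58, 4, 45, 40, 87, 5]
Pass 1: [4, 45, 40, 58, 5, 87] (4 swaps)

After 1 pass: [4, 45, 40, 58, 5, 87]


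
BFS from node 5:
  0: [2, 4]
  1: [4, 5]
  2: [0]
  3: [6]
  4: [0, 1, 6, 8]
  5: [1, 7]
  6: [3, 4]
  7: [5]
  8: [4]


Visit 5, enqueue [1, 7]
Visit 1, enqueue [4]
Visit 7, enqueue []
Visit 4, enqueue [0, 6, 8]
Visit 0, enqueue [2]
Visit 6, enqueue [3]
Visit 8, enqueue []
Visit 2, enqueue []
Visit 3, enqueue []

BFS order: [5, 1, 7, 4, 0, 6, 8, 2, 3]


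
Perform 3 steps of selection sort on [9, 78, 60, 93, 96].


Initial: [9, 78, 60, 93, 96]
Step 1: min=9 at 0
  Swap: [9, 78, 60, 93, 96]
Step 2: min=60 at 2
  Swap: [9, 60, 78, 93, 96]
Step 3: min=78 at 2
  Swap: [9, 60, 78, 93, 96]

After 3 steps: [9, 60, 78, 93, 96]


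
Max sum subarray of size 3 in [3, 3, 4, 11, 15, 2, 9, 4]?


[0:3]: 10
[1:4]: 18
[2:5]: 30
[3:6]: 28
[4:7]: 26
[5:8]: 15

Max: 30 at [2:5]


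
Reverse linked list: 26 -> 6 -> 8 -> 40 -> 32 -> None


Step 1: curr=26, set curr.next=prev(None) | reversed so far: 26
Step 2: curr=6, set curr.next=prev(26) | reversed so far: 6 -> 26
Step 3: curr=8, set curr.next=prev(6) | reversed so far: 8 -> 6 -> 26
Step 4: curr=40, set curr.next=prev(8) | reversed so far: 40 -> 8 -> 6 -> 26
Step 5: curr=32, set curr.next=prev(40) | reversed so far: 32 -> 40 -> 8 -> 6 -> 26

32 -> 40 -> 8 -> 6 -> 26 -> None


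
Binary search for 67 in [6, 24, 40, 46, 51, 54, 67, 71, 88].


Step 1: lo=0, hi=8, mid=4, val=51
Step 2: lo=5, hi=8, mid=6, val=67

Found at index 6


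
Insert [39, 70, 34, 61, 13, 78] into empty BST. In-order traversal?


Insert 39: root
Insert 70: R from 39
Insert 34: L from 39
Insert 61: R from 39 -> L from 70
Insert 13: L from 39 -> L from 34
Insert 78: R from 39 -> R from 70

In-order: [13, 34, 39, 61, 70, 78]


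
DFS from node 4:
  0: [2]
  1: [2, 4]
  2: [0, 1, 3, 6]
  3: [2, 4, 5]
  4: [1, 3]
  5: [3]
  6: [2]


Visit 4, push [3, 1]
Visit 1, push [2]
Visit 2, push [6, 3, 0]
Visit 0, push []
Visit 3, push [5]
Visit 5, push []
Visit 6, push []

DFS order: [4, 1, 2, 0, 3, 5, 6]


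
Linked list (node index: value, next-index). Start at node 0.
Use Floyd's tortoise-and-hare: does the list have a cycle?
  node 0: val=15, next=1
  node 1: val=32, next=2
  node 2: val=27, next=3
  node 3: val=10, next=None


Floyd's tortoise (slow, +1) and hare (fast, +2):
  init: slow=0, fast=0
  step 1: slow=1, fast=2
  step 2: fast 2->3->None, no cycle

Cycle: no


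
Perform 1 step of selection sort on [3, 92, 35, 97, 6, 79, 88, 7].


Initial: [3, 92, 35, 97, 6, 79, 88, 7]
Step 1: min=3 at 0
  Swap: [3, 92, 35, 97, 6, 79, 88, 7]

After 1 step: [3, 92, 35, 97, 6, 79, 88, 7]


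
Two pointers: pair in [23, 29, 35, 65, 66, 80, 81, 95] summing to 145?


lo=0(23)+hi=7(95)=118
lo=1(29)+hi=7(95)=124
lo=2(35)+hi=7(95)=130
lo=3(65)+hi=7(95)=160
lo=3(65)+hi=6(81)=146
lo=3(65)+hi=5(80)=145

Yes: 65+80=145


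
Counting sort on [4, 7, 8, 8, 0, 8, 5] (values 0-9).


Input: [4, 7, 8, 8, 0, 8, 5]
Counts: [1, 0, 0, 0, 1, 1, 0, 1, 3, 0]

Sorted: [0, 4, 5, 7, 8, 8, 8]


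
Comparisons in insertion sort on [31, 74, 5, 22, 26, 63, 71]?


Algorithm: insertion sort
Input: [31, 74, 5, 22, 26, 63, 71]
Sorted: [5, 22, 26, 31, 63, 71, 74]

13


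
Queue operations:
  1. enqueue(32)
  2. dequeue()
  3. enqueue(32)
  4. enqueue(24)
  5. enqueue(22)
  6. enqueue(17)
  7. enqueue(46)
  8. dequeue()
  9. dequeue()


enqueue(32) -> [32]
dequeue()->32, []
enqueue(32) -> [32]
enqueue(24) -> [32, 24]
enqueue(22) -> [32, 24, 22]
enqueue(17) -> [32, 24, 22, 17]
enqueue(46) -> [32, 24, 22, 17, 46]
dequeue()->32, [24, 22, 17, 46]
dequeue()->24, [22, 17, 46]

Final queue: [22, 17, 46]


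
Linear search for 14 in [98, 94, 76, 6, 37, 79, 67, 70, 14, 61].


i=0: 98!=14
i=1: 94!=14
i=2: 76!=14
i=3: 6!=14
i=4: 37!=14
i=5: 79!=14
i=6: 67!=14
i=7: 70!=14
i=8: 14==14 found!

Found at 8, 9 comps


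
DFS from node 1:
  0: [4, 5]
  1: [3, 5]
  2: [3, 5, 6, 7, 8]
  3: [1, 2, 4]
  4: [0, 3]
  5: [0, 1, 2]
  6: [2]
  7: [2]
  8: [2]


Visit 1, push [5, 3]
Visit 3, push [4, 2]
Visit 2, push [8, 7, 6, 5]
Visit 5, push [0]
Visit 0, push [4]
Visit 4, push []
Visit 6, push []
Visit 7, push []
Visit 8, push []

DFS order: [1, 3, 2, 5, 0, 4, 6, 7, 8]


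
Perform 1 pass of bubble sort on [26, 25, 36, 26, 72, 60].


Initial: [26, 25, 36, 26, 72, 60]
Pass 1: [25, 26, 26, 36, 60, 72] (3 swaps)

After 1 pass: [25, 26, 26, 36, 60, 72]


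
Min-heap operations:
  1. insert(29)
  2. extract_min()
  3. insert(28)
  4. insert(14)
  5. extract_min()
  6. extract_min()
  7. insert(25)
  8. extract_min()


insert(29) -> [29]
extract_min()->29, []
insert(28) -> [28]
insert(14) -> [14, 28]
extract_min()->14, [28]
extract_min()->28, []
insert(25) -> [25]
extract_min()->25, []

Final heap: []


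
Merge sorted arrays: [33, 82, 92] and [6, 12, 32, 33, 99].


Take 6 from B
Take 12 from B
Take 32 from B
Take 33 from A
Take 33 from B
Take 82 from A
Take 92 from A

Merged: [6, 12, 32, 33, 33, 82, 92, 99]


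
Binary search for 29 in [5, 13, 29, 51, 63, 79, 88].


Step 1: lo=0, hi=6, mid=3, val=51
Step 2: lo=0, hi=2, mid=1, val=13
Step 3: lo=2, hi=2, mid=2, val=29

Found at index 2


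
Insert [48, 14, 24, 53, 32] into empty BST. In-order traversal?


Insert 48: root
Insert 14: L from 48
Insert 24: L from 48 -> R from 14
Insert 53: R from 48
Insert 32: L from 48 -> R from 14 -> R from 24

In-order: [14, 24, 32, 48, 53]


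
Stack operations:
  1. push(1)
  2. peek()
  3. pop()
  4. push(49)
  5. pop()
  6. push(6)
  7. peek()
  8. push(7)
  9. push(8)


push(1) -> [1]
peek()->1
pop()->1, []
push(49) -> [49]
pop()->49, []
push(6) -> [6]
peek()->6
push(7) -> [6, 7]
push(8) -> [6, 7, 8]

Final stack: [6, 7, 8]


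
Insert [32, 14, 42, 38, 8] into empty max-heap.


Insert 32: [32]
Insert 14: [32, 14]
Insert 42: [42, 14, 32]
Insert 38: [42, 38, 32, 14]
Insert 8: [42, 38, 32, 14, 8]

Final heap: [42, 38, 32, 14, 8]


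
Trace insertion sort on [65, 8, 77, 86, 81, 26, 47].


Initial: [65, 8, 77, 86, 81, 26, 47]
Insert 8: [8, 65, 77, 86, 81, 26, 47]
Insert 77: [8, 65, 77, 86, 81, 26, 47]
Insert 86: [8, 65, 77, 86, 81, 26, 47]
Insert 81: [8, 65, 77, 81, 86, 26, 47]
Insert 26: [8, 26, 65, 77, 81, 86, 47]
Insert 47: [8, 26, 47, 65, 77, 81, 86]

Sorted: [8, 26, 47, 65, 77, 81, 86]


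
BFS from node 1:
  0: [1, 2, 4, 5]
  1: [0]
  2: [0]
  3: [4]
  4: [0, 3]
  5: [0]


Visit 1, enqueue [0]
Visit 0, enqueue [2, 4, 5]
Visit 2, enqueue []
Visit 4, enqueue [3]
Visit 5, enqueue []
Visit 3, enqueue []

BFS order: [1, 0, 2, 4, 5, 3]


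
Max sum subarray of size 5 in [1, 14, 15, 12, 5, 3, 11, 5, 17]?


[0:5]: 47
[1:6]: 49
[2:7]: 46
[3:8]: 36
[4:9]: 41

Max: 49 at [1:6]


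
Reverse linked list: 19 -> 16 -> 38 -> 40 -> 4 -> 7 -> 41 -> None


Step 1: curr=19, set curr.next=prev(None) | reversed so far: 19
Step 2: curr=16, set curr.next=prev(19) | reversed so far: 16 -> 19
Step 3: curr=38, set curr.next=prev(16) | reversed so far: 38 -> 16 -> 19
Step 4: curr=40, set curr.next=prev(38) | reversed so far: 40 -> 38 -> 16 -> 19
Step 5: curr=4, set curr.next=prev(40) | reversed so far: 4 -> 40 -> 38 -> 16 -> 19
Step 6: curr=7, set curr.next=prev(4) | reversed so far: 7 -> 4 -> 40 -> 38 -> 16 -> 19
Step 7: curr=41, set curr.next=prev(7) | reversed so far: 41 -> 7 -> 4 -> 40 -> 38 -> 16 -> 19

41 -> 7 -> 4 -> 40 -> 38 -> 16 -> 19 -> None


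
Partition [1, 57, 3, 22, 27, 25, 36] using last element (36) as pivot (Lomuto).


Pivot: 36
  1 <= 36: advance i (no swap)
  3 <= 36: swap -> [1, 3, 57, 22, 27, 25, 36]
  22 <= 36: swap -> [1, 3, 22, 57, 27, 25, 36]
  27 <= 36: swap -> [1, 3, 22, 27, 57, 25, 36]
  25 <= 36: swap -> [1, 3, 22, 27, 25, 57, 36]
Place pivot at 5: [1, 3, 22, 27, 25, 36, 57]

Partitioned: [1, 3, 22, 27, 25, 36, 57]


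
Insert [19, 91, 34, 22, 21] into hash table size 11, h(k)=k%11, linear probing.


Insert 19: h=8 -> slot 8
Insert 91: h=3 -> slot 3
Insert 34: h=1 -> slot 1
Insert 22: h=0 -> slot 0
Insert 21: h=10 -> slot 10

Table: [22, 34, None, 91, None, None, None, None, 19, None, 21]


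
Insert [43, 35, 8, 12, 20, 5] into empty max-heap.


Insert 43: [43]
Insert 35: [43, 35]
Insert 8: [43, 35, 8]
Insert 12: [43, 35, 8, 12]
Insert 20: [43, 35, 8, 12, 20]
Insert 5: [43, 35, 8, 12, 20, 5]

Final heap: [43, 35, 8, 12, 20, 5]


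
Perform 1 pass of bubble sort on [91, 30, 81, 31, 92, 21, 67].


Initial: [91, 30, 81, 31, 92, 21, 67]
Pass 1: [30, 81, 31, 91, 21, 67, 92] (5 swaps)

After 1 pass: [30, 81, 31, 91, 21, 67, 92]


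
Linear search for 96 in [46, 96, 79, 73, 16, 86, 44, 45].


i=0: 46!=96
i=1: 96==96 found!

Found at 1, 2 comps


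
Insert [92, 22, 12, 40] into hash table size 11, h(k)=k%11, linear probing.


Insert 92: h=4 -> slot 4
Insert 22: h=0 -> slot 0
Insert 12: h=1 -> slot 1
Insert 40: h=7 -> slot 7

Table: [22, 12, None, None, 92, None, None, 40, None, None, None]


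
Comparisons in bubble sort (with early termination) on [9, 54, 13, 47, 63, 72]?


Algorithm: bubble sort (with early termination)
Input: [9, 54, 13, 47, 63, 72]
Sorted: [9, 13, 47, 54, 63, 72]

9


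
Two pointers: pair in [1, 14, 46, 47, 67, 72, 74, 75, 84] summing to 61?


lo=0(1)+hi=8(84)=85
lo=0(1)+hi=7(75)=76
lo=0(1)+hi=6(74)=75
lo=0(1)+hi=5(72)=73
lo=0(1)+hi=4(67)=68
lo=0(1)+hi=3(47)=48
lo=1(14)+hi=3(47)=61

Yes: 14+47=61


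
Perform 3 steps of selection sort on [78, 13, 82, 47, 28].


Initial: [78, 13, 82, 47, 28]
Step 1: min=13 at 1
  Swap: [13, 78, 82, 47, 28]
Step 2: min=28 at 4
  Swap: [13, 28, 82, 47, 78]
Step 3: min=47 at 3
  Swap: [13, 28, 47, 82, 78]

After 3 steps: [13, 28, 47, 82, 78]


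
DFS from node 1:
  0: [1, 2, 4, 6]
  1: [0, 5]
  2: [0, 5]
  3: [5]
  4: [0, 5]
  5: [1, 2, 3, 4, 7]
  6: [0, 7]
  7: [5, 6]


Visit 1, push [5, 0]
Visit 0, push [6, 4, 2]
Visit 2, push [5]
Visit 5, push [7, 4, 3]
Visit 3, push []
Visit 4, push []
Visit 7, push [6]
Visit 6, push []

DFS order: [1, 0, 2, 5, 3, 4, 7, 6]


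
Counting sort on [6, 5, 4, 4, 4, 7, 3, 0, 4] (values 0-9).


Input: [6, 5, 4, 4, 4, 7, 3, 0, 4]
Counts: [1, 0, 0, 1, 4, 1, 1, 1, 0, 0]

Sorted: [0, 3, 4, 4, 4, 4, 5, 6, 7]


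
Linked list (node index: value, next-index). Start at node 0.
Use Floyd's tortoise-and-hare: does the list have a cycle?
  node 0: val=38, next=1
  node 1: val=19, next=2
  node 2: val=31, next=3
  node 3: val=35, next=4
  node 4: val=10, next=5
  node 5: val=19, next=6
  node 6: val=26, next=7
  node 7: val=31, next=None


Floyd's tortoise (slow, +1) and hare (fast, +2):
  init: slow=0, fast=0
  step 1: slow=1, fast=2
  step 2: slow=2, fast=4
  step 3: slow=3, fast=6
  step 4: fast 6->7->None, no cycle

Cycle: no


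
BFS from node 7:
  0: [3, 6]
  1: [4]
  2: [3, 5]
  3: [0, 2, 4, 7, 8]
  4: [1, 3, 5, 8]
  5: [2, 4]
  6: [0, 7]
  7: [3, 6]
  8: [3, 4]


Visit 7, enqueue [3, 6]
Visit 3, enqueue [0, 2, 4, 8]
Visit 6, enqueue []
Visit 0, enqueue []
Visit 2, enqueue [5]
Visit 4, enqueue [1]
Visit 8, enqueue []
Visit 5, enqueue []
Visit 1, enqueue []

BFS order: [7, 3, 6, 0, 2, 4, 8, 5, 1]


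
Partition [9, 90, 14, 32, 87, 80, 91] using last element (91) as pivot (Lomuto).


Pivot: 91
  9 <= 91: advance i (no swap)
  90 <= 91: advance i (no swap)
  14 <= 91: advance i (no swap)
  32 <= 91: advance i (no swap)
  87 <= 91: advance i (no swap)
  80 <= 91: advance i (no swap)
Place pivot at 6: [9, 90, 14, 32, 87, 80, 91]

Partitioned: [9, 90, 14, 32, 87, 80, 91]


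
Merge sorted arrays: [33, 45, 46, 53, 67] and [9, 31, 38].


Take 9 from B
Take 31 from B
Take 33 from A
Take 38 from B

Merged: [9, 31, 33, 38, 45, 46, 53, 67]


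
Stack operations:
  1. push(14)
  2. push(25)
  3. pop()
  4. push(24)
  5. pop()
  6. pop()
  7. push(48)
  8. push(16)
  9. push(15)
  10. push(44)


push(14) -> [14]
push(25) -> [14, 25]
pop()->25, [14]
push(24) -> [14, 24]
pop()->24, [14]
pop()->14, []
push(48) -> [48]
push(16) -> [48, 16]
push(15) -> [48, 16, 15]
push(44) -> [48, 16, 15, 44]

Final stack: [48, 16, 15, 44]


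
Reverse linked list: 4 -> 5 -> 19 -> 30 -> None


Step 1: curr=4, set curr.next=prev(None) | reversed so far: 4
Step 2: curr=5, set curr.next=prev(4) | reversed so far: 5 -> 4
Step 3: curr=19, set curr.next=prev(5) | reversed so far: 19 -> 5 -> 4
Step 4: curr=30, set curr.next=prev(19) | reversed so far: 30 -> 19 -> 5 -> 4

30 -> 19 -> 5 -> 4 -> None


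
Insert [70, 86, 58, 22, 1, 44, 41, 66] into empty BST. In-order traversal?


Insert 70: root
Insert 86: R from 70
Insert 58: L from 70
Insert 22: L from 70 -> L from 58
Insert 1: L from 70 -> L from 58 -> L from 22
Insert 44: L from 70 -> L from 58 -> R from 22
Insert 41: L from 70 -> L from 58 -> R from 22 -> L from 44
Insert 66: L from 70 -> R from 58

In-order: [1, 22, 41, 44, 58, 66, 70, 86]


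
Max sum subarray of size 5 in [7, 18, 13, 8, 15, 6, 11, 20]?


[0:5]: 61
[1:6]: 60
[2:7]: 53
[3:8]: 60

Max: 61 at [0:5]


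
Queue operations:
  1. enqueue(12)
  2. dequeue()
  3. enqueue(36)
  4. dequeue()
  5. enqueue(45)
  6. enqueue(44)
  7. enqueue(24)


enqueue(12) -> [12]
dequeue()->12, []
enqueue(36) -> [36]
dequeue()->36, []
enqueue(45) -> [45]
enqueue(44) -> [45, 44]
enqueue(24) -> [45, 44, 24]

Final queue: [45, 44, 24]


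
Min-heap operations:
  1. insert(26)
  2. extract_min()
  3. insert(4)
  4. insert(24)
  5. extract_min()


insert(26) -> [26]
extract_min()->26, []
insert(4) -> [4]
insert(24) -> [4, 24]
extract_min()->4, [24]

Final heap: [24]


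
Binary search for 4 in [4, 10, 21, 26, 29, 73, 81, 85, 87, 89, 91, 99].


Step 1: lo=0, hi=11, mid=5, val=73
Step 2: lo=0, hi=4, mid=2, val=21
Step 3: lo=0, hi=1, mid=0, val=4

Found at index 0


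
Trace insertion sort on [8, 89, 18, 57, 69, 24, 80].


Initial: [8, 89, 18, 57, 69, 24, 80]
Insert 89: [8, 89, 18, 57, 69, 24, 80]
Insert 18: [8, 18, 89, 57, 69, 24, 80]
Insert 57: [8, 18, 57, 89, 69, 24, 80]
Insert 69: [8, 18, 57, 69, 89, 24, 80]
Insert 24: [8, 18, 24, 57, 69, 89, 80]
Insert 80: [8, 18, 24, 57, 69, 80, 89]

Sorted: [8, 18, 24, 57, 69, 80, 89]


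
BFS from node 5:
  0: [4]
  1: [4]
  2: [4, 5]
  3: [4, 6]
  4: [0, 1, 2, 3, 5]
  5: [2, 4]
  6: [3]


Visit 5, enqueue [2, 4]
Visit 2, enqueue []
Visit 4, enqueue [0, 1, 3]
Visit 0, enqueue []
Visit 1, enqueue []
Visit 3, enqueue [6]
Visit 6, enqueue []

BFS order: [5, 2, 4, 0, 1, 3, 6]


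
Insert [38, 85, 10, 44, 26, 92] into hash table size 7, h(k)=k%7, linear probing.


Insert 38: h=3 -> slot 3
Insert 85: h=1 -> slot 1
Insert 10: h=3, 1 probes -> slot 4
Insert 44: h=2 -> slot 2
Insert 26: h=5 -> slot 5
Insert 92: h=1, 5 probes -> slot 6

Table: [None, 85, 44, 38, 10, 26, 92]


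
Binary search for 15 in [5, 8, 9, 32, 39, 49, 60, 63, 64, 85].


Step 1: lo=0, hi=9, mid=4, val=39
Step 2: lo=0, hi=3, mid=1, val=8
Step 3: lo=2, hi=3, mid=2, val=9
Step 4: lo=3, hi=3, mid=3, val=32

Not found


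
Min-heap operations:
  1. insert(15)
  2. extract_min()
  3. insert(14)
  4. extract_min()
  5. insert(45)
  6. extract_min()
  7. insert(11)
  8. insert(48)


insert(15) -> [15]
extract_min()->15, []
insert(14) -> [14]
extract_min()->14, []
insert(45) -> [45]
extract_min()->45, []
insert(11) -> [11]
insert(48) -> [11, 48]

Final heap: [11, 48]


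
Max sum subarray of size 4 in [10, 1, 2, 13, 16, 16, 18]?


[0:4]: 26
[1:5]: 32
[2:6]: 47
[3:7]: 63

Max: 63 at [3:7]


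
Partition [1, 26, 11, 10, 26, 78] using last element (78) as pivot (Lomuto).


Pivot: 78
  1 <= 78: advance i (no swap)
  26 <= 78: advance i (no swap)
  11 <= 78: advance i (no swap)
  10 <= 78: advance i (no swap)
  26 <= 78: advance i (no swap)
Place pivot at 5: [1, 26, 11, 10, 26, 78]

Partitioned: [1, 26, 11, 10, 26, 78]


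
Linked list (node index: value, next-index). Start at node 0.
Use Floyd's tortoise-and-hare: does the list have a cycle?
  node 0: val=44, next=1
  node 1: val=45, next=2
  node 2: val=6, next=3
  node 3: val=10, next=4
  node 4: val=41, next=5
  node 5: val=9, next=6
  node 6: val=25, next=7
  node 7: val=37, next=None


Floyd's tortoise (slow, +1) and hare (fast, +2):
  init: slow=0, fast=0
  step 1: slow=1, fast=2
  step 2: slow=2, fast=4
  step 3: slow=3, fast=6
  step 4: fast 6->7->None, no cycle

Cycle: no


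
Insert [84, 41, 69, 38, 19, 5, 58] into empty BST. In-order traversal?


Insert 84: root
Insert 41: L from 84
Insert 69: L from 84 -> R from 41
Insert 38: L from 84 -> L from 41
Insert 19: L from 84 -> L from 41 -> L from 38
Insert 5: L from 84 -> L from 41 -> L from 38 -> L from 19
Insert 58: L from 84 -> R from 41 -> L from 69

In-order: [5, 19, 38, 41, 58, 69, 84]


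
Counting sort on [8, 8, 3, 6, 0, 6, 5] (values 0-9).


Input: [8, 8, 3, 6, 0, 6, 5]
Counts: [1, 0, 0, 1, 0, 1, 2, 0, 2, 0]

Sorted: [0, 3, 5, 6, 6, 8, 8]


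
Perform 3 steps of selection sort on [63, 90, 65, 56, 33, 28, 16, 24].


Initial: [63, 90, 65, 56, 33, 28, 16, 24]
Step 1: min=16 at 6
  Swap: [16, 90, 65, 56, 33, 28, 63, 24]
Step 2: min=24 at 7
  Swap: [16, 24, 65, 56, 33, 28, 63, 90]
Step 3: min=28 at 5
  Swap: [16, 24, 28, 56, 33, 65, 63, 90]

After 3 steps: [16, 24, 28, 56, 33, 65, 63, 90]


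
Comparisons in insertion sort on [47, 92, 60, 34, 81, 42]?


Algorithm: insertion sort
Input: [47, 92, 60, 34, 81, 42]
Sorted: [34, 42, 47, 60, 81, 92]

13


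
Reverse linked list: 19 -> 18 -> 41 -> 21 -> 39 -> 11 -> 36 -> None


Step 1: curr=19, set curr.next=prev(None) | reversed so far: 19
Step 2: curr=18, set curr.next=prev(19) | reversed so far: 18 -> 19
Step 3: curr=41, set curr.next=prev(18) | reversed so far: 41 -> 18 -> 19
Step 4: curr=21, set curr.next=prev(41) | reversed so far: 21 -> 41 -> 18 -> 19
Step 5: curr=39, set curr.next=prev(21) | reversed so far: 39 -> 21 -> 41 -> 18 -> 19
Step 6: curr=11, set curr.next=prev(39) | reversed so far: 11 -> 39 -> 21 -> 41 -> 18 -> 19
Step 7: curr=36, set curr.next=prev(11) | reversed so far: 36 -> 11 -> 39 -> 21 -> 41 -> 18 -> 19

36 -> 11 -> 39 -> 21 -> 41 -> 18 -> 19 -> None
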